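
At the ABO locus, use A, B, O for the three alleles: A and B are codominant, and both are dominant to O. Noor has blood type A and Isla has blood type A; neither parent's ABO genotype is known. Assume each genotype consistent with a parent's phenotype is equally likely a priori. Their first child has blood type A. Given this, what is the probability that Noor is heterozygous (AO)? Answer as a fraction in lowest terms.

7/15

Possible genotypes: Noor ∈ {AA, AO}; Isla ∈ {AA, AO}.
Weight each parental genotype pair by prior × P(type-A child):
  AA × AA: posterior weight 4/15.
  AA × AO: posterior weight 4/15.
  AO × AA: posterior weight 4/15.
  AO × AO: posterior weight 1/5.
Sum the posterior weight over pairs where Noor is AO: 7/15.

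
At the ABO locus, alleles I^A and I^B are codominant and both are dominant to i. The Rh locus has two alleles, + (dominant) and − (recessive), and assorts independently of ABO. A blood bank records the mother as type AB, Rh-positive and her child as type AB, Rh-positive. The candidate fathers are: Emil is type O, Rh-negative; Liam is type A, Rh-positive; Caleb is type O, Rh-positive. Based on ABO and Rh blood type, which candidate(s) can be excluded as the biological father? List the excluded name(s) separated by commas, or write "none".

A candidate is excluded only if no genotype consistent with his phenotype could produce a type AB, Rh-positive child with a type AB, Rh-positive mother.
Emil (type O, Rh-): no genotype consistent with that phenotype can produce a type-AB Rh+ child with a type-AB mother.
Caleb (type O, Rh+): no genotype consistent with that phenotype can produce a type-AB Rh+ child with a type-AB mother.

Emil, Caleb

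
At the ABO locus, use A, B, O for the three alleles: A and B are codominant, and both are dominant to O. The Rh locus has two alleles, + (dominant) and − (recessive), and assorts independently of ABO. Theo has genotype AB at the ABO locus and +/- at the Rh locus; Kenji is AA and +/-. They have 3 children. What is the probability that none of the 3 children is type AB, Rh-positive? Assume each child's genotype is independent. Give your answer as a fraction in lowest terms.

ABO cross AB × AA → 1/2 A, 1/2 AB.
Rh cross +/- × +/- → 3/4 Rh+, 1/4 Rh-; so P(type AB, Rh-positive) = 1/2 × 3/4 = 3/8 per child.
P(not type AB, Rh-positive) = 5/8 for one child; (5/8)^3 = 125/512.

125/512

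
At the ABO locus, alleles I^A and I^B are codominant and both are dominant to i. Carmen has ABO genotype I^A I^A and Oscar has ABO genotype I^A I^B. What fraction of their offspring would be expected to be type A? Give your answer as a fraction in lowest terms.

ABO cross I^A I^A × I^A I^B → offspring phenotypes: 1/2 A, 1/2 AB.
So P(type A) = 1/2.

1/2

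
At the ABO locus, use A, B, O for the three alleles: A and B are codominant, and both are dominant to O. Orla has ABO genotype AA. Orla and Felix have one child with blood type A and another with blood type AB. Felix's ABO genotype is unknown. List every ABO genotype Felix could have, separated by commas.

AB, BO

For each candidate genotype of Felix, check whether crossing it with AA can produce every observed child phenotype.
  AA → possible child types {A} ✗
  AB → possible child types {A, AB} ✓
  AO → possible child types {A} ✗
  BB → possible child types {AB} ✗
  BO → possible child types {A, AB} ✓
  OO → possible child types {A} ✗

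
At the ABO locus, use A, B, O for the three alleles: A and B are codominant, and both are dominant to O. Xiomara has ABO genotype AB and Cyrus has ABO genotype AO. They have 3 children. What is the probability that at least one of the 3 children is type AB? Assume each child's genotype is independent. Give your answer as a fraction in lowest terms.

37/64

ABO cross AB × AO → 1/2 A, 1/4 B, 1/4 AB.
So P(type AB) = 1/4 per child.
P(none) = (3/4)^3 = 27/64; P(at least one) = 1 − 27/64 = 37/64.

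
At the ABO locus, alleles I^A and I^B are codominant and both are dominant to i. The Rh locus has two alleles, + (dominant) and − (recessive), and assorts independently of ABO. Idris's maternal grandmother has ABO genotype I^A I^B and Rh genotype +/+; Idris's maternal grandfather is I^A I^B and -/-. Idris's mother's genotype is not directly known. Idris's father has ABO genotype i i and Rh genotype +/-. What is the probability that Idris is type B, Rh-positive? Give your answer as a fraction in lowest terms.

Idris's mother's ABO genotype from I^A I^B × I^A I^B: 1/4 I^A I^A, 1/2 I^A I^B, 1/4 I^B I^B.
Crossing each possibility with the father i i and summing P(type B): 1/4·0 + 1/2·1/2 + 1/4·1 = 1/2.
Similarly for Rh via the mother's Rh distribution: P(Rh+) = 3/4.
Independent loci: 1/2 × 3/4 = 3/8.

3/8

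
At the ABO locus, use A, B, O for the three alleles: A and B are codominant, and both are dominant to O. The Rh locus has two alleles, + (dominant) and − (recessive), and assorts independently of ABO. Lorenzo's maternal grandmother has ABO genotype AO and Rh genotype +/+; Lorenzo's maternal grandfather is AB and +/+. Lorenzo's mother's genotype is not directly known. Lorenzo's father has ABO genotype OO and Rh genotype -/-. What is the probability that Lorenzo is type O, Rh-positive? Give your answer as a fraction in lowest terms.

Lorenzo's mother's ABO genotype from AO × AB: 1/4 AA, 1/4 AB, 1/4 AO, 1/4 BO.
Crossing each possibility with the father OO and summing P(type O): 1/4·0 + 1/4·0 + 1/4·1/2 + 1/4·1/2 = 1/4.
Similarly for Rh via the mother's Rh distribution: P(Rh+) = 1.
Independent loci: 1/4 × 1 = 1/4.

1/4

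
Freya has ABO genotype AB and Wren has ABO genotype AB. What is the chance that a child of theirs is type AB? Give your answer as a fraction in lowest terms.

1/2

ABO cross AB × AB → offspring phenotypes: 1/4 A, 1/4 B, 1/2 AB.
So P(type AB) = 1/2.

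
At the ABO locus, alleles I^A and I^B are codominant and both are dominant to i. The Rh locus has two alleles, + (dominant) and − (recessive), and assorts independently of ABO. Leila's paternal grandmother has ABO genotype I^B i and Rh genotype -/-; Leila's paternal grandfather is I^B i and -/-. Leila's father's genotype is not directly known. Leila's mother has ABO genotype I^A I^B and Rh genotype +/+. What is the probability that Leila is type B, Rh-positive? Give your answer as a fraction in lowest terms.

1/2

Leila's father's ABO genotype from I^B i × I^B i: 1/4 I^B I^B, 1/2 I^B i, 1/4 i i.
Crossing each possibility with the mother I^A I^B and summing P(type B): 1/4·1/2 + 1/2·1/2 + 1/4·1/2 = 1/2.
Similarly for Rh via the father's Rh distribution: P(Rh+) = 1.
Independent loci: 1/2 × 1 = 1/2.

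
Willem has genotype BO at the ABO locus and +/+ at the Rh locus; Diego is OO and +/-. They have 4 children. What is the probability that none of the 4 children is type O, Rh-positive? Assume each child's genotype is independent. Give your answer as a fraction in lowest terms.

1/16

ABO cross BO × OO → 1/2 O, 1/2 B.
Rh cross +/+ × +/- → 1 Rh+; so P(type O, Rh-positive) = 1/2 × 1 = 1/2 per child.
P(not type O, Rh-positive) = 1/2 for one child; (1/2)^4 = 1/16.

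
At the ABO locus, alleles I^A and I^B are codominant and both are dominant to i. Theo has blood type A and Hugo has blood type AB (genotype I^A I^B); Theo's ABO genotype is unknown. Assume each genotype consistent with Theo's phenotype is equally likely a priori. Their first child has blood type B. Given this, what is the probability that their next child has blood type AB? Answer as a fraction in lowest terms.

1/4

Possible genotypes: Theo ∈ {I^A I^A, I^A i}; Hugo ∈ {I^A I^B}.
Weight each parental genotype pair by prior × P(type-B child):
  I^A i × I^A I^B: posterior weight 1; P(next child type AB) = 1/4.
Weighted sum = 1/4.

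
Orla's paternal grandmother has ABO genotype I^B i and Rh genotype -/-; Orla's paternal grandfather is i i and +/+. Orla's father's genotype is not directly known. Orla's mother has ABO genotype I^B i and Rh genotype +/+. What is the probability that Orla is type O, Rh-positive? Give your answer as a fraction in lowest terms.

3/8

Orla's father's ABO genotype from I^B i × i i: 1/2 I^B i, 1/2 i i.
Crossing each possibility with the mother I^B i and summing P(type O): 1/2·1/4 + 1/2·1/2 = 3/8.
Similarly for Rh via the father's Rh distribution: P(Rh+) = 1.
Independent loci: 3/8 × 1 = 3/8.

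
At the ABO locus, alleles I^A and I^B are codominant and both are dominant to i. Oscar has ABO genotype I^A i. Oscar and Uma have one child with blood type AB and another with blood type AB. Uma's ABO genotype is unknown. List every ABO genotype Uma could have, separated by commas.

I^A I^B, I^B I^B, I^B i

For each candidate genotype of Uma, check whether crossing it with I^A i can produce every observed child phenotype.
  I^A I^A → possible child types {A} ✗
  I^A I^B → possible child types {A, B, AB} ✓
  I^A i → possible child types {O, A} ✗
  I^B I^B → possible child types {B, AB} ✓
  I^B i → possible child types {O, A, B, AB} ✓
  i i → possible child types {O, A} ✗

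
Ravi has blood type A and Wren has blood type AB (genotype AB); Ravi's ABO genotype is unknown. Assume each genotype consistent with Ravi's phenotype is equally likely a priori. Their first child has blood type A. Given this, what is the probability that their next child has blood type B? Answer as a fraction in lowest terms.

1/8

Possible genotypes: Ravi ∈ {AA, AO}; Wren ∈ {AB}.
Weight each parental genotype pair by prior × P(type-A child):
  AA × AB: posterior weight 1/2; P(next child type B) = 0.
  AO × AB: posterior weight 1/2; P(next child type B) = 1/4.
Weighted sum = 1/8.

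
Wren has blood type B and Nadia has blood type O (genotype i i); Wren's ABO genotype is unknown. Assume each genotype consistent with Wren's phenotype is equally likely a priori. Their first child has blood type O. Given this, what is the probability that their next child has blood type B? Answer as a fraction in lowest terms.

1/2

Possible genotypes: Wren ∈ {I^B I^B, I^B i}; Nadia ∈ {i i}.
Weight each parental genotype pair by prior × P(type-O child):
  I^B i × i i: posterior weight 1; P(next child type B) = 1/2.
Weighted sum = 1/2.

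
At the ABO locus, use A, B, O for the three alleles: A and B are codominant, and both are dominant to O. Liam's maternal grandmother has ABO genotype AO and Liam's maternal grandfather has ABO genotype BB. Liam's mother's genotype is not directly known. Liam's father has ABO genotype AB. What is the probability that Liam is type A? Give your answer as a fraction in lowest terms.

Liam's mother's ABO genotype from AO × BB: 1/2 AB, 1/2 BO.
Crossing each possibility with the father AB and summing P(type A): 1/2·1/4 + 1/2·1/4 = 1/4.

1/4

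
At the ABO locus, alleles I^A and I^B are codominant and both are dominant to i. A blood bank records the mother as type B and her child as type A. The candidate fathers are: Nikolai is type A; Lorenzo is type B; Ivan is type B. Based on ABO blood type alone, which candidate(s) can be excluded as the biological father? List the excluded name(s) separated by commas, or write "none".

Lorenzo, Ivan

A candidate is excluded only if no genotype consistent with his phenotype could produce a type A child with a type B mother.
Lorenzo (type B): no genotype consistent with that phenotype can produce a type-A child with a type-B mother.
Ivan (type B): no genotype consistent with that phenotype can produce a type-A child with a type-B mother.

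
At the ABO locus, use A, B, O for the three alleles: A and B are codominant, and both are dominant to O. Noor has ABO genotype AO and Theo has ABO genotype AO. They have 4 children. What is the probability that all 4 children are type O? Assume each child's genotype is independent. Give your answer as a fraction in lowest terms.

ABO cross AO × AO → 1/4 O, 3/4 A.
So P(type O) = 1/4 per child.
All 4 independent: (1/4)^4 = 1/256.

1/256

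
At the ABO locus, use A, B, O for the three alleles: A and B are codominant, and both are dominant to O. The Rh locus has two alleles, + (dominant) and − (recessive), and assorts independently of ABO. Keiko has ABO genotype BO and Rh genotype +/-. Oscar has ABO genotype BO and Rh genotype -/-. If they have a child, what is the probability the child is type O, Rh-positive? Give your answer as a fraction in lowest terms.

ABO cross BO × BO → offspring phenotypes: 1/4 O, 3/4 B.
Rh cross +/- × -/- → 1/2 Rh+, 1/2 Rh-.
Independent loci: P(type O, Rh-positive) = 1/4 × 1/2 = 1/8.

1/8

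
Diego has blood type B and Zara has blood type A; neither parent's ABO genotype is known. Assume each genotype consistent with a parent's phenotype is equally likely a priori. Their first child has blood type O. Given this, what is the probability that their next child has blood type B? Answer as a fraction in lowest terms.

Possible genotypes: Diego ∈ {I^B I^B, I^B i}; Zara ∈ {I^A I^A, I^A i}.
Weight each parental genotype pair by prior × P(type-O child):
  I^B i × I^A i: posterior weight 1; P(next child type B) = 1/4.
Weighted sum = 1/4.

1/4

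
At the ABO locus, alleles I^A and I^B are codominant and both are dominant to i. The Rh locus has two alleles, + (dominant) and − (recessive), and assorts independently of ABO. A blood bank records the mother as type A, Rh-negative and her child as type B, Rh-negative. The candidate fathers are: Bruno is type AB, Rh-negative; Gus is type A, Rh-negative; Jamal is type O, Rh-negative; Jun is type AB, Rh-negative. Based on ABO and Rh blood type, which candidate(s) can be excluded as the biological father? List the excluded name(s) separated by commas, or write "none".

Gus, Jamal

A candidate is excluded only if no genotype consistent with his phenotype could produce a type B, Rh-negative child with a type A, Rh-negative mother.
Gus (type A, Rh-): no genotype consistent with that phenotype can produce a type-B Rh- child with a type-A mother.
Jamal (type O, Rh-): no genotype consistent with that phenotype can produce a type-B Rh- child with a type-A mother.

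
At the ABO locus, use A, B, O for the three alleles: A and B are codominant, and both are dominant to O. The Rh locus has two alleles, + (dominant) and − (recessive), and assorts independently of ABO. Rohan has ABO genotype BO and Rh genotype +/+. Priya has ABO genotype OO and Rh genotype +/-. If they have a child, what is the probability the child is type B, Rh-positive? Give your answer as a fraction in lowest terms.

1/2

ABO cross BO × OO → offspring phenotypes: 1/2 O, 1/2 B.
Rh cross +/+ × +/- → 1 Rh+.
Independent loci: P(type B, Rh-positive) = 1/2 × 1 = 1/2.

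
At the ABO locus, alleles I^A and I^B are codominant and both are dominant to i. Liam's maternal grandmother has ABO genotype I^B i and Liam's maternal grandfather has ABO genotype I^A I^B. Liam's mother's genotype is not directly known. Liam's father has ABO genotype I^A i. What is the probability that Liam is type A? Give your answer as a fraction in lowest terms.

Liam's mother's ABO genotype from I^B i × I^A I^B: 1/4 I^A I^B, 1/4 I^A i, 1/4 I^B I^B, 1/4 I^B i.
Crossing each possibility with the father I^A i and summing P(type A): 1/4·1/2 + 1/4·3/4 + 1/4·0 + 1/4·1/4 = 3/8.

3/8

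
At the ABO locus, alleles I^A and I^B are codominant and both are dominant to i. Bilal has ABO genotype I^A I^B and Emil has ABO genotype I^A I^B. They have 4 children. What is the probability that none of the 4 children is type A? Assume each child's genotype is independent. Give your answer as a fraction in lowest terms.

81/256

ABO cross I^A I^B × I^A I^B → 1/4 A, 1/4 B, 1/2 AB.
So P(type A) = 1/4 per child.
P(not type A) = 3/4 for one child; (3/4)^4 = 81/256.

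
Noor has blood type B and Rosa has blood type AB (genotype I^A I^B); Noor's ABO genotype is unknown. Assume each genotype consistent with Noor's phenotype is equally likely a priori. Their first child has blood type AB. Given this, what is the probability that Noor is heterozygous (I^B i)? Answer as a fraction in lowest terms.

1/3

Possible genotypes: Noor ∈ {I^B I^B, I^B i}; Rosa ∈ {I^A I^B}.
Weight each parental genotype pair by prior × P(type-AB child):
  I^B I^B × I^A I^B: posterior weight 2/3.
  I^B i × I^A I^B: posterior weight 1/3.
Sum the posterior weight over pairs where Noor is I^B i: 1/3.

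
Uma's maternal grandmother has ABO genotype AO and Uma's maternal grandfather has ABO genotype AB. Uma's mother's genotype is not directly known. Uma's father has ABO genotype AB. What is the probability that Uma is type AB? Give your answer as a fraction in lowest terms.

Uma's mother's ABO genotype from AO × AB: 1/4 AA, 1/4 AB, 1/4 AO, 1/4 BO.
Crossing each possibility with the father AB and summing P(type AB): 1/4·1/2 + 1/4·1/2 + 1/4·1/4 + 1/4·1/4 = 3/8.

3/8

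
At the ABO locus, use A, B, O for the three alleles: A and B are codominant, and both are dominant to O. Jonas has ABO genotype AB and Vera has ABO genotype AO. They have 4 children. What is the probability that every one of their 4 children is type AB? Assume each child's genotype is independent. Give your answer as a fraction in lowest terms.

ABO cross AB × AO → 1/2 A, 1/4 B, 1/4 AB.
So P(type AB) = 1/4 per child.
All 4 independent: (1/4)^4 = 1/256.

1/256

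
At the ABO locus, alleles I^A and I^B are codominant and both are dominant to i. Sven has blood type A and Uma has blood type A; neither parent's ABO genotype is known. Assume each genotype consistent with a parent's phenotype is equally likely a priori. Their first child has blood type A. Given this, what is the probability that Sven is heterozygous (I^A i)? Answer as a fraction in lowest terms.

Possible genotypes: Sven ∈ {I^A I^A, I^A i}; Uma ∈ {I^A I^A, I^A i}.
Weight each parental genotype pair by prior × P(type-A child):
  I^A I^A × I^A I^A: posterior weight 4/15.
  I^A I^A × I^A i: posterior weight 4/15.
  I^A i × I^A I^A: posterior weight 4/15.
  I^A i × I^A i: posterior weight 1/5.
Sum the posterior weight over pairs where Sven is I^A i: 7/15.

7/15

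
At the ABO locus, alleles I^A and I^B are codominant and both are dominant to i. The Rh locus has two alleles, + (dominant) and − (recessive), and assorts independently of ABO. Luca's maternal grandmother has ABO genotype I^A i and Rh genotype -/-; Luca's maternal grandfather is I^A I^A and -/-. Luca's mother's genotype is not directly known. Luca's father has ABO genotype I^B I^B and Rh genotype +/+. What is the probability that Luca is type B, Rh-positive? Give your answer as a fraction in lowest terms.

Luca's mother's ABO genotype from I^A i × I^A I^A: 1/2 I^A I^A, 1/2 I^A i.
Crossing each possibility with the father I^B I^B and summing P(type B): 1/2·0 + 1/2·1/2 = 1/4.
Similarly for Rh via the mother's Rh distribution: P(Rh+) = 1.
Independent loci: 1/4 × 1 = 1/4.

1/4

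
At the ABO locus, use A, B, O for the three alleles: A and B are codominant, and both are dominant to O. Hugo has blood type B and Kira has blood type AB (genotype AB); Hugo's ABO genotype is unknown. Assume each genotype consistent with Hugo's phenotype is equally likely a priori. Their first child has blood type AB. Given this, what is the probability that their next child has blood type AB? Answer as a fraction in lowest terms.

Possible genotypes: Hugo ∈ {BB, BO}; Kira ∈ {AB}.
Weight each parental genotype pair by prior × P(type-AB child):
  BB × AB: posterior weight 2/3; P(next child type AB) = 1/2.
  BO × AB: posterior weight 1/3; P(next child type AB) = 1/4.
Weighted sum = 5/12.

5/12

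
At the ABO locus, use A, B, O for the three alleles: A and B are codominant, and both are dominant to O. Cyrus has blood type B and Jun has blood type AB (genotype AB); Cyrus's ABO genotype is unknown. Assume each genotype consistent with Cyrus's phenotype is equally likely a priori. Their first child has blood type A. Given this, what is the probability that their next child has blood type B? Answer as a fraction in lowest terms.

Possible genotypes: Cyrus ∈ {BB, BO}; Jun ∈ {AB}.
Weight each parental genotype pair by prior × P(type-A child):
  BO × AB: posterior weight 1; P(next child type B) = 1/2.
Weighted sum = 1/2.

1/2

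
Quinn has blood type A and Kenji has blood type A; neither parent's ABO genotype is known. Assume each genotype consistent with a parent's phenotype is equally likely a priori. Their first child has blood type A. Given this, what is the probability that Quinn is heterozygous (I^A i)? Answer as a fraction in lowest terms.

7/15

Possible genotypes: Quinn ∈ {I^A I^A, I^A i}; Kenji ∈ {I^A I^A, I^A i}.
Weight each parental genotype pair by prior × P(type-A child):
  I^A I^A × I^A I^A: posterior weight 4/15.
  I^A I^A × I^A i: posterior weight 4/15.
  I^A i × I^A I^A: posterior weight 4/15.
  I^A i × I^A i: posterior weight 1/5.
Sum the posterior weight over pairs where Quinn is I^A i: 7/15.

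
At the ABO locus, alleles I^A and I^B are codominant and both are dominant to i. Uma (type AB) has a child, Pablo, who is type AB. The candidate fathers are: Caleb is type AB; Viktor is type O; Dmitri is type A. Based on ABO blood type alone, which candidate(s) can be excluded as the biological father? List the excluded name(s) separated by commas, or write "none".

Viktor

A candidate is excluded only if no genotype consistent with his phenotype could produce a type AB child with a type AB mother.
Viktor (type O): no genotype consistent with that phenotype can produce a type-AB child with a type-AB mother.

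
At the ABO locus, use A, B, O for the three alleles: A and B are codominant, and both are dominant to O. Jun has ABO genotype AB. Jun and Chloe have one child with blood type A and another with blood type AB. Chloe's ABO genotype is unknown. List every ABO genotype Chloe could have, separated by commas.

AA, AB, AO, BO

For each candidate genotype of Chloe, check whether crossing it with AB can produce every observed child phenotype.
  AA → possible child types {A, AB} ✓
  AB → possible child types {A, B, AB} ✓
  AO → possible child types {A, B, AB} ✓
  BB → possible child types {B, AB} ✗
  BO → possible child types {A, B, AB} ✓
  OO → possible child types {A, B} ✗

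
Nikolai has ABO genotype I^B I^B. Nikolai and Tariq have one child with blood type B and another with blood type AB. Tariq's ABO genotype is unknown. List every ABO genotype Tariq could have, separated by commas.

I^A I^B, I^A i

For each candidate genotype of Tariq, check whether crossing it with I^B I^B can produce every observed child phenotype.
  I^A I^A → possible child types {AB} ✗
  I^A I^B → possible child types {B, AB} ✓
  I^A i → possible child types {B, AB} ✓
  I^B I^B → possible child types {B} ✗
  I^B i → possible child types {B} ✗
  i i → possible child types {B} ✗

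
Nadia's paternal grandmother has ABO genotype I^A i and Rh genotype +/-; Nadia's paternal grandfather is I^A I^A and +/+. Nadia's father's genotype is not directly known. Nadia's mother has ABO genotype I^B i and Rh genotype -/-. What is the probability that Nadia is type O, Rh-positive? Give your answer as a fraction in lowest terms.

Nadia's father's ABO genotype from I^A i × I^A I^A: 1/2 I^A I^A, 1/2 I^A i.
Crossing each possibility with the mother I^B i and summing P(type O): 1/2·0 + 1/2·1/4 = 1/8.
Similarly for Rh via the father's Rh distribution: P(Rh+) = 3/4.
Independent loci: 1/8 × 3/4 = 3/32.

3/32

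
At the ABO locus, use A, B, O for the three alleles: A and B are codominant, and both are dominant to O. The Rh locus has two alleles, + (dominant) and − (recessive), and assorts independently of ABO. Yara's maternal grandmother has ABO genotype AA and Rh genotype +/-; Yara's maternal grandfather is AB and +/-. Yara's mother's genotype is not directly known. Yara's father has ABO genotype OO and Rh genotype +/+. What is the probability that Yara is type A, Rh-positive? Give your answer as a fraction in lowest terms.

3/4

Yara's mother's ABO genotype from AA × AB: 1/2 AA, 1/2 AB.
Crossing each possibility with the father OO and summing P(type A): 1/2·1 + 1/2·1/2 = 3/4.
Similarly for Rh via the mother's Rh distribution: P(Rh+) = 1.
Independent loci: 3/4 × 1 = 3/4.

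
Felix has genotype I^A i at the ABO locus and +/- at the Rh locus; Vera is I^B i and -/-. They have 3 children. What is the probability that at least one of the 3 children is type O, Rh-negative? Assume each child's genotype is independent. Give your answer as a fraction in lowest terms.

169/512

ABO cross I^A i × I^B i → 1/4 O, 1/4 A, 1/4 B, 1/4 AB.
Rh cross +/- × -/- → 1/2 Rh+, 1/2 Rh-; so P(type O, Rh-negative) = 1/4 × 1/2 = 1/8 per child.
P(none) = (7/8)^3 = 343/512; P(at least one) = 1 − 343/512 = 169/512.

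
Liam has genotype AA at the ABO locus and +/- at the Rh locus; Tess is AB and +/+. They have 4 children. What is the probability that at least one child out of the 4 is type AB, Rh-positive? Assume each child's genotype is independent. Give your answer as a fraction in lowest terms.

ABO cross AA × AB → 1/2 A, 1/2 AB.
Rh cross +/- × +/+ → 1 Rh+; so P(type AB, Rh-positive) = 1/2 × 1 = 1/2 per child.
P(none) = (1/2)^4 = 1/16; P(at least one) = 1 − 1/16 = 15/16.

15/16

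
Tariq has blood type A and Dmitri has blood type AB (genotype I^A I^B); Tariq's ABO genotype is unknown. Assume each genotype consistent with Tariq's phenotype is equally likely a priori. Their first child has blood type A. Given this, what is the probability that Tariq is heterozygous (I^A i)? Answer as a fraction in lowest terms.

1/2

Possible genotypes: Tariq ∈ {I^A I^A, I^A i}; Dmitri ∈ {I^A I^B}.
Weight each parental genotype pair by prior × P(type-A child):
  I^A I^A × I^A I^B: posterior weight 1/2.
  I^A i × I^A I^B: posterior weight 1/2.
Sum the posterior weight over pairs where Tariq is I^A i: 1/2.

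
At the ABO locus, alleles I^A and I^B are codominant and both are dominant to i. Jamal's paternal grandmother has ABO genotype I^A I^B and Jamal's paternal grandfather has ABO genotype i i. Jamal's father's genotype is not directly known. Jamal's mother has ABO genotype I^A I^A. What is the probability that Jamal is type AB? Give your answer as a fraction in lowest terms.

Jamal's father's ABO genotype from I^A I^B × i i: 1/2 I^A i, 1/2 I^B i.
Crossing each possibility with the mother I^A I^A and summing P(type AB): 1/2·0 + 1/2·1/2 = 1/4.

1/4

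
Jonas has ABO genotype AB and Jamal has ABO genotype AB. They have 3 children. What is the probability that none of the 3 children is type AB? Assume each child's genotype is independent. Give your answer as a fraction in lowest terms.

ABO cross AB × AB → 1/4 A, 1/4 B, 1/2 AB.
So P(type AB) = 1/2 per child.
P(not type AB) = 1/2 for one child; (1/2)^3 = 1/8.

1/8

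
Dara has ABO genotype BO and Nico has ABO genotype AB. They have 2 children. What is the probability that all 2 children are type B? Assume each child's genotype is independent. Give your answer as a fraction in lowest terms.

1/4

ABO cross BO × AB → 1/4 A, 1/2 B, 1/4 AB.
So P(type B) = 1/2 per child.
All 2 independent: (1/2)^2 = 1/4.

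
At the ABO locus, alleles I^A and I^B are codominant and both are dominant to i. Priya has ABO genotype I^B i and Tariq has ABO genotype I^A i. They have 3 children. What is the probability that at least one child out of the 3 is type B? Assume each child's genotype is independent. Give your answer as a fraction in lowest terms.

37/64

ABO cross I^B i × I^A i → 1/4 O, 1/4 A, 1/4 B, 1/4 AB.
So P(type B) = 1/4 per child.
P(none) = (3/4)^3 = 27/64; P(at least one) = 1 − 27/64 = 37/64.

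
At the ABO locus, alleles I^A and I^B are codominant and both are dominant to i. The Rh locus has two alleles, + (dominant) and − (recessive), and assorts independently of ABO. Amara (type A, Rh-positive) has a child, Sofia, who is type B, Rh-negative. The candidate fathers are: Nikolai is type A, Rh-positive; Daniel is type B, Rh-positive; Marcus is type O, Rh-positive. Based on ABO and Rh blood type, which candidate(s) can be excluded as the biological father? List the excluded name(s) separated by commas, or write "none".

A candidate is excluded only if no genotype consistent with his phenotype could produce a type B, Rh-negative child with a type A, Rh-positive mother.
Nikolai (type A, Rh+): no genotype consistent with that phenotype can produce a type-B Rh- child with a type-A mother.
Marcus (type O, Rh+): no genotype consistent with that phenotype can produce a type-B Rh- child with a type-A mother.

Nikolai, Marcus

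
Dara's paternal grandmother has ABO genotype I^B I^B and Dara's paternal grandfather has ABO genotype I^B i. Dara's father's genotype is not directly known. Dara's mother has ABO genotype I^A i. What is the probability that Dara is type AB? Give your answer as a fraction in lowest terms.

Dara's father's ABO genotype from I^B I^B × I^B i: 1/2 I^B I^B, 1/2 I^B i.
Crossing each possibility with the mother I^A i and summing P(type AB): 1/2·1/2 + 1/2·1/4 = 3/8.

3/8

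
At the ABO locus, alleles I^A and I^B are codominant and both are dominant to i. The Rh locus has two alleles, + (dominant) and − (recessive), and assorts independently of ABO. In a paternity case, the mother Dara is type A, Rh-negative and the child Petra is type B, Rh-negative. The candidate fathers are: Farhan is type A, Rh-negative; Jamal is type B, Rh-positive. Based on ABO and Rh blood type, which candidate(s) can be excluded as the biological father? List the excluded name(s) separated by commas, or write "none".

A candidate is excluded only if no genotype consistent with his phenotype could produce a type B, Rh-negative child with a type A, Rh-negative mother.
Farhan (type A, Rh-): no genotype consistent with that phenotype can produce a type-B Rh- child with a type-A mother.

Farhan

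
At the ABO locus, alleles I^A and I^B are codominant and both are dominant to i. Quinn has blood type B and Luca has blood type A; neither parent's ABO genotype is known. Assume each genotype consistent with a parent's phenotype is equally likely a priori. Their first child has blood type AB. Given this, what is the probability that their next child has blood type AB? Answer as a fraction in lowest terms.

Possible genotypes: Quinn ∈ {I^B I^B, I^B i}; Luca ∈ {I^A I^A, I^A i}.
Weight each parental genotype pair by prior × P(type-AB child):
  I^B I^B × I^A I^A: posterior weight 4/9; P(next child type AB) = 1.
  I^B I^B × I^A i: posterior weight 2/9; P(next child type AB) = 1/2.
  I^B i × I^A I^A: posterior weight 2/9; P(next child type AB) = 1/2.
  I^B i × I^A i: posterior weight 1/9; P(next child type AB) = 1/4.
Weighted sum = 25/36.

25/36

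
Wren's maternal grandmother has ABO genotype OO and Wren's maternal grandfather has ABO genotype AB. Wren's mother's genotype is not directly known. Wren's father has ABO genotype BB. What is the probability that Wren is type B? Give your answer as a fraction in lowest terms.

Wren's mother's ABO genotype from OO × AB: 1/2 AO, 1/2 BO.
Crossing each possibility with the father BB and summing P(type B): 1/2·1/2 + 1/2·1 = 3/4.

3/4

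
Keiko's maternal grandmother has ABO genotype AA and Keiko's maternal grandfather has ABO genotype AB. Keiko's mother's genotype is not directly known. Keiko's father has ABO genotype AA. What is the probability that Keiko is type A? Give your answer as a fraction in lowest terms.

Keiko's mother's ABO genotype from AA × AB: 1/2 AA, 1/2 AB.
Crossing each possibility with the father AA and summing P(type A): 1/2·1 + 1/2·1/2 = 3/4.

3/4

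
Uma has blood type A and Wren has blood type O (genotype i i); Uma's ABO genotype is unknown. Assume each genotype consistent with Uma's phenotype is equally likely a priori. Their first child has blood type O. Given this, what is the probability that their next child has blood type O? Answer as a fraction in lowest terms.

1/2

Possible genotypes: Uma ∈ {I^A I^A, I^A i}; Wren ∈ {i i}.
Weight each parental genotype pair by prior × P(type-O child):
  I^A i × i i: posterior weight 1; P(next child type O) = 1/2.
Weighted sum = 1/2.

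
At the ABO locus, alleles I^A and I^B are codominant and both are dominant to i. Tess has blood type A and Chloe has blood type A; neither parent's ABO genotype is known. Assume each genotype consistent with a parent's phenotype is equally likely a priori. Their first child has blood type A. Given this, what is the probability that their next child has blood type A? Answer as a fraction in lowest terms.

19/20

Possible genotypes: Tess ∈ {I^A I^A, I^A i}; Chloe ∈ {I^A I^A, I^A i}.
Weight each parental genotype pair by prior × P(type-A child):
  I^A I^A × I^A I^A: posterior weight 4/15; P(next child type A) = 1.
  I^A I^A × I^A i: posterior weight 4/15; P(next child type A) = 1.
  I^A i × I^A I^A: posterior weight 4/15; P(next child type A) = 1.
  I^A i × I^A i: posterior weight 1/5; P(next child type A) = 3/4.
Weighted sum = 19/20.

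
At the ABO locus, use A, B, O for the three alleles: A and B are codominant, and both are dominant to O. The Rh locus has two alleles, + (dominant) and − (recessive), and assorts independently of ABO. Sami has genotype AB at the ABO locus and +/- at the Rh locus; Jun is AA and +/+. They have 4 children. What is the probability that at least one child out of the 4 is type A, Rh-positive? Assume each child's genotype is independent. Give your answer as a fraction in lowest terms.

ABO cross AB × AA → 1/2 A, 1/2 AB.
Rh cross +/- × +/+ → 1 Rh+; so P(type A, Rh-positive) = 1/2 × 1 = 1/2 per child.
P(none) = (1/2)^4 = 1/16; P(at least one) = 1 − 1/16 = 15/16.

15/16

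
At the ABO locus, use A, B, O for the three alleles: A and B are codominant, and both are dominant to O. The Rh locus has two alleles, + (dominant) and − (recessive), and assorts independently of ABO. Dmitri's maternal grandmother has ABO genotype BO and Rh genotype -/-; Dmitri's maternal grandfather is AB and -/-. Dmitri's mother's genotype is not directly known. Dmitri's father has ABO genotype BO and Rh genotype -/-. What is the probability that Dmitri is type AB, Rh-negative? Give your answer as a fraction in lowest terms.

1/8

Dmitri's mother's ABO genotype from BO × AB: 1/4 AB, 1/4 AO, 1/4 BB, 1/4 BO.
Crossing each possibility with the father BO and summing P(type AB): 1/4·1/4 + 1/4·1/4 + 1/4·0 + 1/4·0 = 1/8.
Similarly for Rh via the mother's Rh distribution: P(Rh-) = 1.
Independent loci: 1/8 × 1 = 1/8.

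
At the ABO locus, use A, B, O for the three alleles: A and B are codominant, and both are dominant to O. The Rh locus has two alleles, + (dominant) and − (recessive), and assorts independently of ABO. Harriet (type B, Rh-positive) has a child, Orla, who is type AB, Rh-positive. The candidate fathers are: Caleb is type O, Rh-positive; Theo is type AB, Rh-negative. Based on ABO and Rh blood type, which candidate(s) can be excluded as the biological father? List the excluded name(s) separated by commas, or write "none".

Caleb

A candidate is excluded only if no genotype consistent with his phenotype could produce a type AB, Rh-positive child with a type B, Rh-positive mother.
Caleb (type O, Rh+): no genotype consistent with that phenotype can produce a type-AB Rh+ child with a type-B mother.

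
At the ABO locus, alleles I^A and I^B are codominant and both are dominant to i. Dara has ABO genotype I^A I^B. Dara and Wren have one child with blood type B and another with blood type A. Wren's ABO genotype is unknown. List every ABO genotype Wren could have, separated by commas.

For each candidate genotype of Wren, check whether crossing it with I^A I^B can produce every observed child phenotype.
  I^A I^A → possible child types {A, AB} ✗
  I^A I^B → possible child types {A, B, AB} ✓
  I^A i → possible child types {A, B, AB} ✓
  I^B I^B → possible child types {B, AB} ✗
  I^B i → possible child types {A, B, AB} ✓
  i i → possible child types {A, B} ✓

I^A I^B, I^A i, I^B i, i i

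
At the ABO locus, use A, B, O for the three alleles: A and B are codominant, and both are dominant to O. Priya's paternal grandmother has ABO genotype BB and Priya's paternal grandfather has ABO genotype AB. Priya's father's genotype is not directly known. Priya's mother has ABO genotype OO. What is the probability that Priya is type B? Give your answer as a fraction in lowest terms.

3/4

Priya's father's ABO genotype from BB × AB: 1/2 AB, 1/2 BB.
Crossing each possibility with the mother OO and summing P(type B): 1/2·1/2 + 1/2·1 = 3/4.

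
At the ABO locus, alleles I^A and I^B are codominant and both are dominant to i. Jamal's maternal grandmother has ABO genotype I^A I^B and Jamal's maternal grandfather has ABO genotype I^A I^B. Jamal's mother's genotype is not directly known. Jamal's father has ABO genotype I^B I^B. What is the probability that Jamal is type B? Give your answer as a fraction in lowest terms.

1/2

Jamal's mother's ABO genotype from I^A I^B × I^A I^B: 1/4 I^A I^A, 1/2 I^A I^B, 1/4 I^B I^B.
Crossing each possibility with the father I^B I^B and summing P(type B): 1/4·0 + 1/2·1/2 + 1/4·1 = 1/2.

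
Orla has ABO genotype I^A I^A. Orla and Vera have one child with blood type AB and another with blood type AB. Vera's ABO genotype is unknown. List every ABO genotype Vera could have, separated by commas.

I^A I^B, I^B I^B, I^B i

For each candidate genotype of Vera, check whether crossing it with I^A I^A can produce every observed child phenotype.
  I^A I^A → possible child types {A} ✗
  I^A I^B → possible child types {A, AB} ✓
  I^A i → possible child types {A} ✗
  I^B I^B → possible child types {AB} ✓
  I^B i → possible child types {A, AB} ✓
  i i → possible child types {A} ✗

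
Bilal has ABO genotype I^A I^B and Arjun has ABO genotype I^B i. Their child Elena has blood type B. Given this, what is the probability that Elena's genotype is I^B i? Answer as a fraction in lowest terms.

1/2

Cross I^A I^B × I^B i → 1/4 I^A I^B, 1/4 I^A i, 1/4 I^B I^B, 1/4 I^B i.
Type-B genotypes among offspring: I^B I^B (1/4), I^B i (1/4); total 1/2.
P(I^B i | type B) = (1/4) / (1/2) = 1/2.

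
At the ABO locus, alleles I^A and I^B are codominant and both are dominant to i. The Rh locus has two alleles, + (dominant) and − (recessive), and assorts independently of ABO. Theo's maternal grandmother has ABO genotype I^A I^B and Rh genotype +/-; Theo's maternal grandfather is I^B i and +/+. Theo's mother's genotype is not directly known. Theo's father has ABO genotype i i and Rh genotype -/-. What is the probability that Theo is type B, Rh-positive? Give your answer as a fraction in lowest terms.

3/8

Theo's mother's ABO genotype from I^A I^B × I^B i: 1/4 I^A I^B, 1/4 I^A i, 1/4 I^B I^B, 1/4 I^B i.
Crossing each possibility with the father i i and summing P(type B): 1/4·1/2 + 1/4·0 + 1/4·1 + 1/4·1/2 = 1/2.
Similarly for Rh via the mother's Rh distribution: P(Rh+) = 3/4.
Independent loci: 1/2 × 3/4 = 3/8.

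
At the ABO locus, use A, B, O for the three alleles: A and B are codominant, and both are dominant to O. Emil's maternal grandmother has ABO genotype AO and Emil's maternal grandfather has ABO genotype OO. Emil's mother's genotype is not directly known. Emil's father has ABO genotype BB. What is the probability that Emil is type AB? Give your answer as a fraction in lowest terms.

1/4

Emil's mother's ABO genotype from AO × OO: 1/2 AO, 1/2 OO.
Crossing each possibility with the father BB and summing P(type AB): 1/2·1/2 + 1/2·0 = 1/4.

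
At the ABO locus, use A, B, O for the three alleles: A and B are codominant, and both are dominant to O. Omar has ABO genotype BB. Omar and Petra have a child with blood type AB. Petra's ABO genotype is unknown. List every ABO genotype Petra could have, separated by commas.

AA, AB, AO

For each candidate genotype of Petra, check whether crossing it with BB can produce every observed child phenotype.
  AA → possible child types {AB} ✓
  AB → possible child types {B, AB} ✓
  AO → possible child types {B, AB} ✓
  BB → possible child types {B} ✗
  BO → possible child types {B} ✗
  OO → possible child types {B} ✗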